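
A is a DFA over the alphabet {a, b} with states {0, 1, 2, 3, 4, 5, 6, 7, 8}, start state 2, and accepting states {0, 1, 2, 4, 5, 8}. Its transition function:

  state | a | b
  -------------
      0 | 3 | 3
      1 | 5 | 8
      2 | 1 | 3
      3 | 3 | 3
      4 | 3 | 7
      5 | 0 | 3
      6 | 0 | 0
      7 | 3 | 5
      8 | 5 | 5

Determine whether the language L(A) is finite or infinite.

The useful states (reachable from 2 and able to reach an accepting state) are {0, 1, 2, 5, 8}.
Restricted to these states the transition graph has no cycle, so every accepting path has bounded length and L is finite.

finite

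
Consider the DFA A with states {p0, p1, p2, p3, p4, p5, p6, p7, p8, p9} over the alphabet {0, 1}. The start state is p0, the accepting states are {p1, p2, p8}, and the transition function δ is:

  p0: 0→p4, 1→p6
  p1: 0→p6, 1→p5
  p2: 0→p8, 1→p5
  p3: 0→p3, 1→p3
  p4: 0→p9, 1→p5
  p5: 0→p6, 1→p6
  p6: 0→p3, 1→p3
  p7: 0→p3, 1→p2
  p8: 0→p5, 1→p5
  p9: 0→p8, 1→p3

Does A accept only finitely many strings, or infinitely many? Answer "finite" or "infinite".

The useful states (reachable from p0 and able to reach an accepting state) are {p0, p4, p8, p9}.
Restricted to these states the transition graph has no cycle, so every accepting path has bounded length and L is finite.

finite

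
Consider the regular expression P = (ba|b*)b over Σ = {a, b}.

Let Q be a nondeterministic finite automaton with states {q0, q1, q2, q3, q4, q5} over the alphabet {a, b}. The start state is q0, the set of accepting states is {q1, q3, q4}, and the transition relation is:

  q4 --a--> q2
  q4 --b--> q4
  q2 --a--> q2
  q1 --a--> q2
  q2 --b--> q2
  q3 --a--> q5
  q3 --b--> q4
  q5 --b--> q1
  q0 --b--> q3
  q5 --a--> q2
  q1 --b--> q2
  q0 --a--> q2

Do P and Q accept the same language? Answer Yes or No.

Yes

Converting the expression P to a DFA (subset construction, then merging equivalent states) gives the minimal DFA with states {p0, p1, p2, p3, p4, p5}, start state p0, accepting states {p2, p4, p5} and transitions p0: a→p1, b→p2; p1: a→p1, b→p1; p2: a→p3, b→p4; p3: a→p1, b→p5; p4: a→p1, b→p4; p5: a→p1, b→p1.
Exploring the product automaton P × Q from the start pair (p0, q0), following both machines on each input symbol, reaches 6 state pairs: (p0, q0), (p1, q2), (p2, q3), (p3, q5), (p4, q4), (p5, q1).
P accepts in {p2, p4, p5} and Q accepts in {q1, q3, q4}. In every reachable pair the two components are either both accepting — (p2, q3), (p4, q4), (p5, q1) — or both non-accepting, so no string is accepted by exactly one of the machines: L(P) \ L(Q) and L(Q) \ L(P) are both empty.
Hence every string is accepted by P iff it is accepted by Q, and the two languages coincide.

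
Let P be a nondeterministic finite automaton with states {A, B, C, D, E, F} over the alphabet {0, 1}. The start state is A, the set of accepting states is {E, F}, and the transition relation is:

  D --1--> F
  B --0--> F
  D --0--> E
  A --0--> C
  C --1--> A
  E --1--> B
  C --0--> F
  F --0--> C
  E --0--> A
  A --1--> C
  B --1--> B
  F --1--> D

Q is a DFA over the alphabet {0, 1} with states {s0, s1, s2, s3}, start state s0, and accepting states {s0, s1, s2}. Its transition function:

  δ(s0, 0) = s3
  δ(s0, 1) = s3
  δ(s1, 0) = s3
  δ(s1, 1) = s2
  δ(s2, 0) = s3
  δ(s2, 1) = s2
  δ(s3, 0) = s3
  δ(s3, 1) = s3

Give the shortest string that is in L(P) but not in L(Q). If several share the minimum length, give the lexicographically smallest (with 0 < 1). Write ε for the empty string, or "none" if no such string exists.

The string 00 is accepted by P but not by Q.
No shorter string lies in the difference, and 00 is the lexicographically first length-2 string in L(P) \ L(Q).

00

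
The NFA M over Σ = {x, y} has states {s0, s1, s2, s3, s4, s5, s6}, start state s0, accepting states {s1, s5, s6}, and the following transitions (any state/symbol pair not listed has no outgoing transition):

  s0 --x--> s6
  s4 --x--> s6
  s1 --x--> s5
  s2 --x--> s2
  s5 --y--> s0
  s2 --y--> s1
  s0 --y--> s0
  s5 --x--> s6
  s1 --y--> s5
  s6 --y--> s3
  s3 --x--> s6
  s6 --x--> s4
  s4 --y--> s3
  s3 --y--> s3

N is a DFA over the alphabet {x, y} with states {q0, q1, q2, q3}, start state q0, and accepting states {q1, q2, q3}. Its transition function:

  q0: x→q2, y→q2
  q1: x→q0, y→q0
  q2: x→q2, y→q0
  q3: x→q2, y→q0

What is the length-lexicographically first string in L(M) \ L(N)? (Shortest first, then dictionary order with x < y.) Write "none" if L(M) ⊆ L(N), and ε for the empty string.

Exploring the product automaton M × N from the start pair (s0, q0), following both machines on each input symbol, reaches 6 state pairs: (s0, q0), (s6, q2), (s0, q2), (s4, q2), (s3, q0), (s3, q2).
M accepts in {s1, s5, s6} and N accepts in {q1, q2, q3}. The reachable pairs whose M-component is accepting are (s6, q2); in each of them the N-component is accepting too, so the product for L(M) \ L(N) (M-component accepting, N-component rejecting) has no reachable accepting pair and the difference is empty.
So every string accepted by M is also accepted by N: L(M) \ L(N) = ∅ and there is no such string.

none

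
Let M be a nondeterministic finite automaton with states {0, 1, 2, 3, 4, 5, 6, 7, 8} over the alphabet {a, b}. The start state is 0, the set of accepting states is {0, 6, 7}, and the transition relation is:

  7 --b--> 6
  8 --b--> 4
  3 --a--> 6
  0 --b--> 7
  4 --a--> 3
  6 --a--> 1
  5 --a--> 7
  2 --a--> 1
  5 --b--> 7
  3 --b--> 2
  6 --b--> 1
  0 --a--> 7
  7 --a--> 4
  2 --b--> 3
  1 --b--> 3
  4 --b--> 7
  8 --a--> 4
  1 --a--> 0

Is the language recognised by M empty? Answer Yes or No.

No

The empty string ε is accepted: the run 0 ends in the accepting state 0.
Since at least one string is accepted, L(M) is not empty.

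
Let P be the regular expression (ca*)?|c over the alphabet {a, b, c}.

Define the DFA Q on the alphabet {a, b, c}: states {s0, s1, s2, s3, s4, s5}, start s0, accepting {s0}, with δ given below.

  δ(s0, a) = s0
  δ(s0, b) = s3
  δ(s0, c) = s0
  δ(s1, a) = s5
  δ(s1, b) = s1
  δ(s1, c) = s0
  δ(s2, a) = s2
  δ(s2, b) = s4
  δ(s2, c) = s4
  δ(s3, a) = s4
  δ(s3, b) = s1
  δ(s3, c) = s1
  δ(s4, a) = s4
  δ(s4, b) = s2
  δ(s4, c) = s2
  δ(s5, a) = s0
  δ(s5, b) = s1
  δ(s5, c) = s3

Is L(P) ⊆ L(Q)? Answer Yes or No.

Yes

Converting the expression P to a DFA (subset construction, then merging equivalent states) gives the minimal DFA with states {p0, p1, p2}, start state p0, accepting states {p0, p2} and transitions p0: a→p1, b→p1, c→p2; p1: a→p1, b→p1, c→p1; p2: a→p2, b→p1, c→p1.
Exploring the product automaton P × Q from the start pair (p0, s0), following both machines on each input symbol, reaches 8 state pairs: (p0, s0), (p1, s0), (p1, s3), (p2, s0), (p1, s4), (p1, s1), (p1, s2), (p1, s5).
P accepts in {p0, p2} and Q accepts in {s0}. The reachable pairs whose P-component is accepting are (p0, s0), (p2, s0); in each of them the Q-component is accepting too, so the product for L(P) \ L(Q) (P-component accepting, Q-component rejecting) has no reachable accepting pair and the difference is empty.
Hence every string in L(P) is also in L(Q).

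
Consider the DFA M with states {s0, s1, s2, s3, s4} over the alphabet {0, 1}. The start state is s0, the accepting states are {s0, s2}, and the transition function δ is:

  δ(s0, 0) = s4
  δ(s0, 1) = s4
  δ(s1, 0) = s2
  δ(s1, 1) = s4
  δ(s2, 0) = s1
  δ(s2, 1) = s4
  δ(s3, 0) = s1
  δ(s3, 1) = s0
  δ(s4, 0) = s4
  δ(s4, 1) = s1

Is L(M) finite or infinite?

infinite

State s1 is reachable from the start and can reach an accepting state, and it lies on the cycle s1 → s2 → s1.
Traversing that cycle any number of times yields accepted strings of unbounded length, so the language is infinite.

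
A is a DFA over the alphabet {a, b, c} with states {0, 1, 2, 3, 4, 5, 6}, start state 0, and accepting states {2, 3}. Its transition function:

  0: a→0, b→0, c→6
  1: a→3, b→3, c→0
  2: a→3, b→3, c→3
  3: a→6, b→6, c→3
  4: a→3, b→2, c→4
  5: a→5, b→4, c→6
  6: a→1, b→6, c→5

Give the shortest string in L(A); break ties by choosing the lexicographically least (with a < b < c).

caa

A breadth-first search from 0 reaches an accepting state first via the path 0 → 6 → 1 → 3 on input caa.
No string of length < 3 is accepted (BFS exhausts all shorter strings without reaching an accepting state), and caa is the lexicographically least accepting string of length 3.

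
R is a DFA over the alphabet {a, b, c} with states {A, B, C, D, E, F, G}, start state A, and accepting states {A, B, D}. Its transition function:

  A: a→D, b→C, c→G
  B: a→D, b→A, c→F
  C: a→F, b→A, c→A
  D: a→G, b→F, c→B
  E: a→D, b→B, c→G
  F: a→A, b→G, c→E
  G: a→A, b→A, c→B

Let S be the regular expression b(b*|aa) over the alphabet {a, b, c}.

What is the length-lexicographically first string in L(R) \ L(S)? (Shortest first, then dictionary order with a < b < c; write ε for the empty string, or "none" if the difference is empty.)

ε

The empty string ε is accepted by R but not by S.
Since ε is the unique shortest string, it is the required witness.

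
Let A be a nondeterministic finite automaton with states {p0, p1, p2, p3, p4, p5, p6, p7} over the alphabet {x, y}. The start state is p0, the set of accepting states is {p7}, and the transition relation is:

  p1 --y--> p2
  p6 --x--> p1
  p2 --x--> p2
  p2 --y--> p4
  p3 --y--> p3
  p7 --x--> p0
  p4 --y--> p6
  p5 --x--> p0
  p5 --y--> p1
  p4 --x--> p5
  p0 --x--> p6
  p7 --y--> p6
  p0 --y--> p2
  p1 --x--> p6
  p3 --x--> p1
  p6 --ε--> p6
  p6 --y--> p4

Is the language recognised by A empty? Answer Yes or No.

Yes

The states reachable from the start state are {p0, p1, p2, p4, p5, p6}.
None of the accepting states {p7} is reachable, so no string is accepted and L(A) = ∅.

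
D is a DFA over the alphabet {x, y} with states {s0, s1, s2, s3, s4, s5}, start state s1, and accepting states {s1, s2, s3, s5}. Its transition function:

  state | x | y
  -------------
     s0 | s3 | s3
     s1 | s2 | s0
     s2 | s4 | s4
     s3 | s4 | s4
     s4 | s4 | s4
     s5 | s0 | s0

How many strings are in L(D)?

The useful subgraph on states {s0, s1, s2, s3} is acyclic, so L(D) is finite; the longest accepting path visits 3 useful states, giving maximum string length 2.
Counting accepting paths from s1 by length: 1 of length 0, 1 of length 1, 2 of length 2. Total 4.

4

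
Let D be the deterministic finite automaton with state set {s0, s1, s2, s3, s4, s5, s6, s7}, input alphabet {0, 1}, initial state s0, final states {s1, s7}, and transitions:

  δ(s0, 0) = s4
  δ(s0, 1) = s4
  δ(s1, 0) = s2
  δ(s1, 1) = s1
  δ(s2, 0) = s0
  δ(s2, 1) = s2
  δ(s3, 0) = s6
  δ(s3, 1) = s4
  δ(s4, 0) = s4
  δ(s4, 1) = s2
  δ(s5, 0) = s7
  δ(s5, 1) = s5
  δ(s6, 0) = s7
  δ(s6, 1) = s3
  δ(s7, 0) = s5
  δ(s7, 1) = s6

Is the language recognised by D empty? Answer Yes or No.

The states reachable from the start state are {s0, s2, s4}.
None of the accepting states {s1, s7} is reachable, so no string is accepted and L(D) = ∅.

Yes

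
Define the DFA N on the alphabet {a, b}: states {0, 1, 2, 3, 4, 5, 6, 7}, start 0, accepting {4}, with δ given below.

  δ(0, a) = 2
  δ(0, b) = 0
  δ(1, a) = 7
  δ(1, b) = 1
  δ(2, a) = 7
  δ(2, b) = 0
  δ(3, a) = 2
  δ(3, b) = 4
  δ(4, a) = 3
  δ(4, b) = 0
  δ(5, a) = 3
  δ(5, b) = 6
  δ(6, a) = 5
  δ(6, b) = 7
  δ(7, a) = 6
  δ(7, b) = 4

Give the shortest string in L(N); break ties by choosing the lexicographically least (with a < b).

aab

A breadth-first search from 0 reaches an accepting state first via the path 0 → 2 → 7 → 4 on input aab.
No string of length < 3 is accepted (BFS exhausts all shorter strings without reaching an accepting state), and aab is the lexicographically least accepting string of length 3.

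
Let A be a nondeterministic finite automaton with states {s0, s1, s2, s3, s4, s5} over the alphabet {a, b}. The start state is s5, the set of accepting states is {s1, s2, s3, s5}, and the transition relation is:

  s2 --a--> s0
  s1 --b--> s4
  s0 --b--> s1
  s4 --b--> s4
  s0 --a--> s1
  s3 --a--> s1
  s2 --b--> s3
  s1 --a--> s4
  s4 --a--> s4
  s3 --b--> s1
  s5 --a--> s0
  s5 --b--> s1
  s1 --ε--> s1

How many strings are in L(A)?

The useful subgraph on states {s0, s1, s5} is acyclic, so L(A) is finite; the longest accepting path visits 3 useful states, giving maximum string length 2.
Counting accepting paths from s5 by length: 1 of length 0, 1 of length 1, 2 of length 2. Total 4.

4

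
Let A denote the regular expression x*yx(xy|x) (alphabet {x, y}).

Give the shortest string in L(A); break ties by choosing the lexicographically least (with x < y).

By inspection of the expression, no string of length less than 3 matches, and yxx is the lexicographically first match of length 3.

yxx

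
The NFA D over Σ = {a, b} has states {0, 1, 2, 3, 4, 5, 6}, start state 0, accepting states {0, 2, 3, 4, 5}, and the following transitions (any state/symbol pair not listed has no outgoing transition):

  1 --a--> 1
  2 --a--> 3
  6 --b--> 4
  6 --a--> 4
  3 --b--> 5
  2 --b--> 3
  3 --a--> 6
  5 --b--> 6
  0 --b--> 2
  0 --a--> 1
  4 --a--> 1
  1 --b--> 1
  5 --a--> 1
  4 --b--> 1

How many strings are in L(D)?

The useful subgraph on states {0, 2, 3, 4, 5, 6} is acyclic, so L(D) is finite; the longest accepting path visits 6 useful states, giving maximum string length 5.
Counting accepting paths from 0 by length: 1 of length 0, 1 of length 1, 2 of length 2, 2 of length 3, 4 of length 4, 4 of length 5. Total 14.

14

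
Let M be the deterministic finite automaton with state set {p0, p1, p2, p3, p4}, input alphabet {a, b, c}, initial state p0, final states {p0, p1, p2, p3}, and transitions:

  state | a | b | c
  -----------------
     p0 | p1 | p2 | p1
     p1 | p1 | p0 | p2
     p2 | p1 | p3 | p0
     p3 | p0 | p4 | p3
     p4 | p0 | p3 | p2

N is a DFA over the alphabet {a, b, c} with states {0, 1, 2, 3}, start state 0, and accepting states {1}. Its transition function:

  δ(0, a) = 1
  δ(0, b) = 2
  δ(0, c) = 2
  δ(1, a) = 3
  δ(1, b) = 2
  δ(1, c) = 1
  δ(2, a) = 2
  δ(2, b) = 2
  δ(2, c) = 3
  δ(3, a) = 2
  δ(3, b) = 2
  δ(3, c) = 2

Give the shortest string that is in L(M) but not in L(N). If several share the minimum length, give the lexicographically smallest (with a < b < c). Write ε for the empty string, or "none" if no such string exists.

The empty string ε is accepted by M but not by N.
Since ε is the unique shortest string, it is the required witness.

ε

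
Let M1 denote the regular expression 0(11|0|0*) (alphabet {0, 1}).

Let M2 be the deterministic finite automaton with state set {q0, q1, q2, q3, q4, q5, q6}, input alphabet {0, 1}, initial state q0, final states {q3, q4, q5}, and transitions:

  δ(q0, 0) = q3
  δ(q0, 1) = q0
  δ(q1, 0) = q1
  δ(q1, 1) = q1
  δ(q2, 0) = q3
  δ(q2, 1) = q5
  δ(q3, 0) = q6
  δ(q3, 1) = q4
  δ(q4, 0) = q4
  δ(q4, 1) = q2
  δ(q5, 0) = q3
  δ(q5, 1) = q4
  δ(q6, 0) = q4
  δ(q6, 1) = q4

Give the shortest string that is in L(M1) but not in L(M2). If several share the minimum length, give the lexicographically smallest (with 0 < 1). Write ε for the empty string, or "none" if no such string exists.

00

The string 00 is accepted by M1 but not by M2.
No shorter string lies in the difference, and 00 is the lexicographically first length-2 string in L(M1) \ L(M2).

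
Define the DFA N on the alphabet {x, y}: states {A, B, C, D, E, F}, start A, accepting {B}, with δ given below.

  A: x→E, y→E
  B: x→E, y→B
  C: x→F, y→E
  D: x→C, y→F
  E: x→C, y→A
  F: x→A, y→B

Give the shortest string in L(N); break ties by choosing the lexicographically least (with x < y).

A breadth-first search from A reaches an accepting state first via the path A → E → C → F → B on input xxxy.
No string of length < 4 is accepted (BFS exhausts all shorter strings without reaching an accepting state), and xxxy is the lexicographically least accepting string of length 4.

xxxy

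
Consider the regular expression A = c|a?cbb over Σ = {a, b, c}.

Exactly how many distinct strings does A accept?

The expression has no Kleene star, so L(A) is finite. Expanding the alternatives gives {c, cbb, acbb}.
That is 1 of length 1, 1 of length 3, 1 of length 4: 3 strings in all.

3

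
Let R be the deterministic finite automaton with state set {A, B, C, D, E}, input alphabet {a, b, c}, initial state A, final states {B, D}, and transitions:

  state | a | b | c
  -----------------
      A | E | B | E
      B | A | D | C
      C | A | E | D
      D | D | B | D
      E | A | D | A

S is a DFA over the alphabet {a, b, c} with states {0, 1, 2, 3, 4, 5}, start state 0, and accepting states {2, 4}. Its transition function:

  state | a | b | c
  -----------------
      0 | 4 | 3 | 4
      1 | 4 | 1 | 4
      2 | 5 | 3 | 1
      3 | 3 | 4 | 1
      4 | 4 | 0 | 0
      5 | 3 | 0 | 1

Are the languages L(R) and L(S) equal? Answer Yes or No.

No

The string b is accepted by R but rejected by S.
So L(R) ≠ L(S).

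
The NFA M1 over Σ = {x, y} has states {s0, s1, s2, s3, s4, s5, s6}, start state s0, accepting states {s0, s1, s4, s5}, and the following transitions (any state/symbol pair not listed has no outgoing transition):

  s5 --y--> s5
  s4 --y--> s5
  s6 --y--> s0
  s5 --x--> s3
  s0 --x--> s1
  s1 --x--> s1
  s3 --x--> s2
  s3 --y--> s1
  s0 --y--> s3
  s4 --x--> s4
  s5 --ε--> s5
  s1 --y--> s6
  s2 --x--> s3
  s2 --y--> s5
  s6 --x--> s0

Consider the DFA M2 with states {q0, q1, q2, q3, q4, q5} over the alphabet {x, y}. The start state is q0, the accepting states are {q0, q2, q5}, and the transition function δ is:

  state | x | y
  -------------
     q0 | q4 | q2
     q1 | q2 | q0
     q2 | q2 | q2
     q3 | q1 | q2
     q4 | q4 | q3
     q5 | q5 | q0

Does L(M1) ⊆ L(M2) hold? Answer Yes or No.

No

The string x is in L(M1) but not in L(M2).
So L(M1) ⊄ L(M2).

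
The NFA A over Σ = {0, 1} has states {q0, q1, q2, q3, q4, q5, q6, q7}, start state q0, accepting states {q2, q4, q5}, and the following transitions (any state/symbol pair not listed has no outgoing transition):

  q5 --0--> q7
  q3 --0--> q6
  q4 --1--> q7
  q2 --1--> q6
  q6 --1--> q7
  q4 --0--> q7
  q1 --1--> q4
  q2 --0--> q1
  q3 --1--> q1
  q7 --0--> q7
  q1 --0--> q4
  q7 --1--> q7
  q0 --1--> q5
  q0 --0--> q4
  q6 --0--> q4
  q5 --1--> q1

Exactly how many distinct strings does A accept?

The useful subgraph on states {q0, q1, q4, q5} is acyclic, so L(A) is finite; the longest accepting path visits 4 useful states, giving maximum string length 3.
Counting accepting paths from q0 by length: 2 of length 1, 2 of length 3. Total 4.

4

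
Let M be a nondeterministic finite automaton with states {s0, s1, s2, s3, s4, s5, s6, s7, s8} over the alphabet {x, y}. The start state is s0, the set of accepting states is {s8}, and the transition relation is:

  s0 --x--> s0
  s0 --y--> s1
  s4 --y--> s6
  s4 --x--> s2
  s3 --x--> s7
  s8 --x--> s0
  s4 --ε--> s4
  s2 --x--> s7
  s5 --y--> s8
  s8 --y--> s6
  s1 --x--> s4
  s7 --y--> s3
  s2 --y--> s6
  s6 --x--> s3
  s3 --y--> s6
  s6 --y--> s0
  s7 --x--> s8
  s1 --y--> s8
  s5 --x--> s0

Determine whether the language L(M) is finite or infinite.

infinite

State s0 is reachable from the start and can reach an accepting state, and it lies on the cycle s0 → s0.
Traversing that cycle any number of times yields accepted strings of unbounded length, so the language is infinite.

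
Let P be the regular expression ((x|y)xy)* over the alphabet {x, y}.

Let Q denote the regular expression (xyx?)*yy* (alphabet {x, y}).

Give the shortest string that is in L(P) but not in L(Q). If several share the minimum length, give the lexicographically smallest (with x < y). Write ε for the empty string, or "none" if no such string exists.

The empty string ε is accepted by P but not by Q.
Since ε is the unique shortest string, it is the required witness.

ε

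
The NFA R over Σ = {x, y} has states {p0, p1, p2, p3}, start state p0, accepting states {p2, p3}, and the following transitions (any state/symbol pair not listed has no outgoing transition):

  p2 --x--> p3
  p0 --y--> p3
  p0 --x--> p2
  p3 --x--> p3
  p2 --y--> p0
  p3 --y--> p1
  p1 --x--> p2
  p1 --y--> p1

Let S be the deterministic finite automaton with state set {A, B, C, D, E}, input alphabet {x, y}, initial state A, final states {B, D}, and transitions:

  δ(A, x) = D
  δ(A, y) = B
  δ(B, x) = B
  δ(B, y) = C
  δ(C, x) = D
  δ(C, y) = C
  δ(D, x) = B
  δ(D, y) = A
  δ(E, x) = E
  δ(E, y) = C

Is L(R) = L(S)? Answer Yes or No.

Yes

Exploring the product automaton R × S from the start pair (p0, A), following both machines on each input symbol, reaches 4 state pairs: (p0, A), (p2, D), (p3, B), (p1, C).
R accepts in {p2, p3} and S accepts in {B, D}. In every reachable pair the two components are either both accepting — (p2, D), (p3, B) — or both non-accepting, so no string is accepted by exactly one of the machines: L(R) \ L(S) and L(S) \ L(R) are both empty.
Hence every string is accepted by R iff it is accepted by S, and the two languages coincide.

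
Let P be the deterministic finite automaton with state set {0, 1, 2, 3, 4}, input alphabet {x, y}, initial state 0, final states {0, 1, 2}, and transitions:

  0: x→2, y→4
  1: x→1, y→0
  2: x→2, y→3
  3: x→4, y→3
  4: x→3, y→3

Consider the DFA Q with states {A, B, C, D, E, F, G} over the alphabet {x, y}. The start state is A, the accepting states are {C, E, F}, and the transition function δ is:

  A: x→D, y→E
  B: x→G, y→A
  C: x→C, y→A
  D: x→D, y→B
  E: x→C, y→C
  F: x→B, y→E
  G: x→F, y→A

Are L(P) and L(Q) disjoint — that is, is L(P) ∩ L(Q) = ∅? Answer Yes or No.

Exploring the product automaton P × Q from the start pair (0, A), following both machines on each input symbol, reaches 15 state pairs: (0, A), (2, D), (4, E), (3, B), (3, C), (4, G), (3, A), (4, C), (3, F), (4, D), (3, E), (4, B), (3, D), (3, G), (4, F).
P accepts in {0, 1, 2} and Q accepts in {C, E, F}; no reachable pair has both components accepting, so no string drives both machines to acceptance simultaneously and L(P) ∩ L(Q) = ∅.
So no string is accepted by both, and the intersection is empty.

Yes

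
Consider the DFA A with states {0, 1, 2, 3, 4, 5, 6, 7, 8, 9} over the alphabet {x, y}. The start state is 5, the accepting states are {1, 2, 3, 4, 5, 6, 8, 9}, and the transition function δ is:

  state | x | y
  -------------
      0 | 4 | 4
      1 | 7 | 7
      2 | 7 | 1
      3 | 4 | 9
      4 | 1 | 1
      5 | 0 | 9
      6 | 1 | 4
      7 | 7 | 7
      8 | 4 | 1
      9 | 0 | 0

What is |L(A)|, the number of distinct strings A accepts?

20

The useful subgraph on states {0, 1, 4, 5, 9} is acyclic, so L(A) is finite; the longest accepting path visits 5 useful states, giving maximum string length 4.
Counting accepting paths from 5 by length: 1 of length 0, 1 of length 1, 2 of length 2, 8 of length 3, 8 of length 4. Total 20.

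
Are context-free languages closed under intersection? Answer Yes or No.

{aⁿbⁿcᵐ : m,n≥0} and {aᵐbⁿcⁿ : m,n≥0} are both context-free, but their intersection {aⁿbⁿcⁿ : n≥0} is not (pumping lemma).

No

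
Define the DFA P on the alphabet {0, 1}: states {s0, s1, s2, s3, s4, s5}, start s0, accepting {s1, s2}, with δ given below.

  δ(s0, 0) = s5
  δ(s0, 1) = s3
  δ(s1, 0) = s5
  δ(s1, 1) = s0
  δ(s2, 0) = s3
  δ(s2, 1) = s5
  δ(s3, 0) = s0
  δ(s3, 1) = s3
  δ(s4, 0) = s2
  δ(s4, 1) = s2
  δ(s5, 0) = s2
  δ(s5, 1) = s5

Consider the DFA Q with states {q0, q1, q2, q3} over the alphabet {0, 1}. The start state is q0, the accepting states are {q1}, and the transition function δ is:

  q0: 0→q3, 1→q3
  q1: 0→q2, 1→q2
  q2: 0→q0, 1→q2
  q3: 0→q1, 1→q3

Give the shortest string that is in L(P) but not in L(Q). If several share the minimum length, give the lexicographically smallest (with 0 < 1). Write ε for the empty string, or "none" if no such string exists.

The string 0010 is accepted by P but not by Q.
No shorter string lies in the difference, and 0010 is the lexicographically first length-4 string in L(P) \ L(Q).

0010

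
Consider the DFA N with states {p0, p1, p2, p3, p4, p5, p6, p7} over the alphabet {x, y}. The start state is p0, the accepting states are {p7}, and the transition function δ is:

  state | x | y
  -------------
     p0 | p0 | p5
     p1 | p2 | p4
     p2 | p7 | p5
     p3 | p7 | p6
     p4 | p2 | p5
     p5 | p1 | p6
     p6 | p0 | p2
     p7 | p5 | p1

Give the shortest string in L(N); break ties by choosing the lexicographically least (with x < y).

yxxx

A breadth-first search from p0 reaches an accepting state first via the path p0 → p5 → p1 → p2 → p7 on input yxxx.
No string of length < 4 is accepted (BFS exhausts all shorter strings without reaching an accepting state), and yxxx is the lexicographically least accepting string of length 4.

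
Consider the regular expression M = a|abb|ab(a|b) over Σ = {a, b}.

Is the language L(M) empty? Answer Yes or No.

The string a matches the expression, so it belongs to L(M).
Since L(M) contains at least one string, it is not empty.

No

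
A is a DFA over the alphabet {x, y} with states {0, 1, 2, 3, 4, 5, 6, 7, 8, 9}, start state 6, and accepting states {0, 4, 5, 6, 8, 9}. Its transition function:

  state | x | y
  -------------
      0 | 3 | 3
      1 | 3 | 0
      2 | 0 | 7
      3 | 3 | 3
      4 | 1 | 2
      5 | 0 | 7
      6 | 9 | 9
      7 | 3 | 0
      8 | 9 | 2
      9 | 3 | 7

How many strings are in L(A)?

5

The useful subgraph on states {0, 6, 7, 9} is acyclic, so L(A) is finite; the longest accepting path visits 4 useful states, giving maximum string length 3.
Counting accepting paths from 6 by length: 1 of length 0, 2 of length 1, 2 of length 3. Total 5.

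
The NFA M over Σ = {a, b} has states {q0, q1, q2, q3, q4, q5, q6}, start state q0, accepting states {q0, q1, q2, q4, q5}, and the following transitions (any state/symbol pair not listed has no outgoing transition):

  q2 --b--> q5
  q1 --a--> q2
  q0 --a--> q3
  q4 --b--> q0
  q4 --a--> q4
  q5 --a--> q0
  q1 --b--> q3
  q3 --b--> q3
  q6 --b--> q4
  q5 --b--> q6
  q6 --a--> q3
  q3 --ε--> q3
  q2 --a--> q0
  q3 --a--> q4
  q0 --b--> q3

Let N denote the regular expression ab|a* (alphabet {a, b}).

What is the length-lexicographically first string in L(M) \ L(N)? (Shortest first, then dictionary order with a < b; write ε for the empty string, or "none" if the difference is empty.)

The string ba is accepted by M but not by N.
No shorter string lies in the difference, and ba is the lexicographically first length-2 string in L(M) \ L(N).

ba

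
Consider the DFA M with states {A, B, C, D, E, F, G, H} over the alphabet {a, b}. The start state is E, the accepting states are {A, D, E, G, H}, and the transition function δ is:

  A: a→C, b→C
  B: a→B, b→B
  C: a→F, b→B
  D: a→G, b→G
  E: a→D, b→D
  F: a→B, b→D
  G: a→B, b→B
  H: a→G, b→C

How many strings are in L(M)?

The useful subgraph on states {D, E, G} is acyclic, so L(M) is finite; the longest accepting path visits 3 useful states, giving maximum string length 2.
Counting accepting paths from E by length: 1 of length 0, 2 of length 1, 4 of length 2. Total 7.

7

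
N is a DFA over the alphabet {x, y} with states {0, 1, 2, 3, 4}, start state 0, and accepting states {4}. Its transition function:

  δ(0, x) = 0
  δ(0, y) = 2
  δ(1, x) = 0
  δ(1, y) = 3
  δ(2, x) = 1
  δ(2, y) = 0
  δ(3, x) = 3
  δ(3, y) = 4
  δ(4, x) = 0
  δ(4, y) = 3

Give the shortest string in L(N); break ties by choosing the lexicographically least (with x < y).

yxyy

A breadth-first search from 0 reaches an accepting state first via the path 0 → 2 → 1 → 3 → 4 on input yxyy.
No string of length < 4 is accepted (BFS exhausts all shorter strings without reaching an accepting state), and yxyy is the lexicographically least accepting string of length 4.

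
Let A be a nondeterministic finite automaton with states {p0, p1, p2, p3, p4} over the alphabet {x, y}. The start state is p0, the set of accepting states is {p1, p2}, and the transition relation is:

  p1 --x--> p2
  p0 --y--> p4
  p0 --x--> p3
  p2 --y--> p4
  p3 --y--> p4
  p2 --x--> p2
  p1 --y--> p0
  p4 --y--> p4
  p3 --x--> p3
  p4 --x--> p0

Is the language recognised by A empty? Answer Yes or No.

Yes

The states reachable from the start state are {p0, p3, p4}.
None of the accepting states {p1, p2} is reachable, so no string is accepted and L(A) = ∅.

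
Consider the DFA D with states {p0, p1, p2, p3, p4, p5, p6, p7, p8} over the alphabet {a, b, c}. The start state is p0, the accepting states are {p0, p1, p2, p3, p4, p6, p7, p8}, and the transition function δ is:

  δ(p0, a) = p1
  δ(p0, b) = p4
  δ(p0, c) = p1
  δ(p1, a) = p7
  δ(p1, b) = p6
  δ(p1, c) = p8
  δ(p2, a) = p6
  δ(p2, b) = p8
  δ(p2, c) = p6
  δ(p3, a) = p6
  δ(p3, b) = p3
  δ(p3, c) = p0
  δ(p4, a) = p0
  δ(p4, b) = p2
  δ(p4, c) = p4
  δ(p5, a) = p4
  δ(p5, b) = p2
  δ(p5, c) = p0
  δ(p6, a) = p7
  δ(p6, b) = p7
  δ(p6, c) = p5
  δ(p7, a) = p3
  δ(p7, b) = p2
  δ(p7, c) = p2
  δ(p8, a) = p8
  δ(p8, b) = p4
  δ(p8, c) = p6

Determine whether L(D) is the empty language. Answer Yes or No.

No

The empty string ε is accepted: the run p0 ends in the accepting state p0.
Since at least one string is accepted, L(D) is not empty.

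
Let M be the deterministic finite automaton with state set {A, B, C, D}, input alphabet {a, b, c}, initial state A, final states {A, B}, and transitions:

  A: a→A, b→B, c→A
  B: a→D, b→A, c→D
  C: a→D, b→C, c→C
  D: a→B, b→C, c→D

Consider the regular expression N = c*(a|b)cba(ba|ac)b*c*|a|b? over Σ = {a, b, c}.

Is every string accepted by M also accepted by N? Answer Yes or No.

No

The string c is in L(M) but not in L(N).
So L(M) ⊄ L(N).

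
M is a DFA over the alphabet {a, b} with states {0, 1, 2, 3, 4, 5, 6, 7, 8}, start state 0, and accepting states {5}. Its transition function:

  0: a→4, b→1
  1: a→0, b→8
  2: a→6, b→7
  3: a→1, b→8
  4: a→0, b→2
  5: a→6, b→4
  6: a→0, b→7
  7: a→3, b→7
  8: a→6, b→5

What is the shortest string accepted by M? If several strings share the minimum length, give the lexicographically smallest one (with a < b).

bbb

A breadth-first search from 0 reaches an accepting state first via the path 0 → 1 → 8 → 5 on input bbb.
No string of length < 3 is accepted (BFS exhausts all shorter strings without reaching an accepting state), and bbb is the lexicographically least accepting string of length 3.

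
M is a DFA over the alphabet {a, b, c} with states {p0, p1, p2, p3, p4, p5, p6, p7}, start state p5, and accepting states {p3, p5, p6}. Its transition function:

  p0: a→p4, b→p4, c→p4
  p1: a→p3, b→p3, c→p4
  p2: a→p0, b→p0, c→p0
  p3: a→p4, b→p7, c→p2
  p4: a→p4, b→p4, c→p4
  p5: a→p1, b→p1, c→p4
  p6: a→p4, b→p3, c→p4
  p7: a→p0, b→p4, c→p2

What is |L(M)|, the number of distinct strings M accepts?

5

The useful subgraph on states {p1, p3, p5} is acyclic, so L(M) is finite; the longest accepting path visits 3 useful states, giving maximum string length 2.
Counting accepting paths from p5 by length: 1 of length 0, 4 of length 2. Total 5.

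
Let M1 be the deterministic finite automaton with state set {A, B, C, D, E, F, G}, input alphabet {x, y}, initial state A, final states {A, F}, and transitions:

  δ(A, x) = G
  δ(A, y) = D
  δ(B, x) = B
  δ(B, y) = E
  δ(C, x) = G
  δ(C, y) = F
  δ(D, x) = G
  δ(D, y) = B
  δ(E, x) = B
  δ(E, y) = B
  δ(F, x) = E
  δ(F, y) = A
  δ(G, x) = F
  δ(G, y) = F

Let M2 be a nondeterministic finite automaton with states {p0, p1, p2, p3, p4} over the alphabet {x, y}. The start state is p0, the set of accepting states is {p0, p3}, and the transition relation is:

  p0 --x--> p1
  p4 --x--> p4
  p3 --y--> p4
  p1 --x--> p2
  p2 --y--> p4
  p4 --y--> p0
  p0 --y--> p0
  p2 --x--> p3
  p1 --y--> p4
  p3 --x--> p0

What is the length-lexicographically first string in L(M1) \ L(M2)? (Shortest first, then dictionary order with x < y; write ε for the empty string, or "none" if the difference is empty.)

The string xx is accepted by M1 but not by M2.
No shorter string lies in the difference, and xx is the lexicographically first length-2 string in L(M1) \ L(M2).

xx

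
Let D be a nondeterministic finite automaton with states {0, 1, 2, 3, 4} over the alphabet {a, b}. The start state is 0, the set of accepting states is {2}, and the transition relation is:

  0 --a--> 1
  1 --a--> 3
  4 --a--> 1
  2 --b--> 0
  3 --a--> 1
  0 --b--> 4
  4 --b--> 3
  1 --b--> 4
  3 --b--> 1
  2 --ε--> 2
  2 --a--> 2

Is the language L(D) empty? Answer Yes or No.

Yes

The states reachable from the start state are {0, 1, 3, 4}.
None of the accepting states {2} is reachable, so no string is accepted and L(D) = ∅.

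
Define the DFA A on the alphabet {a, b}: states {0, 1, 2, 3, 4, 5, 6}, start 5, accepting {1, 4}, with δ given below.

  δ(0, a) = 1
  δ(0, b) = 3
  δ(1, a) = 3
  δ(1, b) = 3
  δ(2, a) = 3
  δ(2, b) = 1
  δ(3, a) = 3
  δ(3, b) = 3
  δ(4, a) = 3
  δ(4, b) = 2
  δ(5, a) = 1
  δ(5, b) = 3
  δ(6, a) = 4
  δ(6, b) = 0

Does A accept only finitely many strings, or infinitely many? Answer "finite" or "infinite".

finite

The useful states (reachable from 5 and able to reach an accepting state) are {1, 5}.
Restricted to these states the transition graph has no cycle, so every accepting path has bounded length and L is finite.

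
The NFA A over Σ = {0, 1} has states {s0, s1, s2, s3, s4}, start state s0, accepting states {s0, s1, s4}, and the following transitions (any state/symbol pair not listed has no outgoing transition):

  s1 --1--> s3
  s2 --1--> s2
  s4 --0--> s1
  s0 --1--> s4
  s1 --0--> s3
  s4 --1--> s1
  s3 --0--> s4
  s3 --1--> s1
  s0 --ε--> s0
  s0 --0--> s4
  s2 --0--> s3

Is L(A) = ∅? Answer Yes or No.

The empty string ε is accepted: the run s0 ends in the accepting state s0.
Since at least one string is accepted, L(A) is not empty.

No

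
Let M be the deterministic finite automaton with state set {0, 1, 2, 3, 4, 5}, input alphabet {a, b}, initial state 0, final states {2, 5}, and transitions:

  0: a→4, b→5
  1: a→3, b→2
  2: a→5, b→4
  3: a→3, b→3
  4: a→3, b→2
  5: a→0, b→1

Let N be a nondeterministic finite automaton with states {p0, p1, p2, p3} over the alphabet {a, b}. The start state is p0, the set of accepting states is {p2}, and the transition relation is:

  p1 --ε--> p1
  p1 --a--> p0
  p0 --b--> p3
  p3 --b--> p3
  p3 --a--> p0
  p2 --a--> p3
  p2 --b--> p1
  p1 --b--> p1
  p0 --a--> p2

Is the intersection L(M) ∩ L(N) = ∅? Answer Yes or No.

Yes

Exploring the product automaton M × N from the start pair (0, p0), following both machines on each input symbol, reaches 16 state pairs: (0, p0), (4, p2), (5, p3), (3, p3), (2, p1), (1, p3), (3, p0), (5, p0), (4, p1), (2, p3), (3, p2), (0, p2), (4, p3), (3, p1), (5, p1), (1, p1).
M accepts in {2, 5} and N accepts in {p2}; no reachable pair has both components accepting, so no string drives both machines to acceptance simultaneously and L(M) ∩ L(N) = ∅.
So no string is accepted by both, and the intersection is empty.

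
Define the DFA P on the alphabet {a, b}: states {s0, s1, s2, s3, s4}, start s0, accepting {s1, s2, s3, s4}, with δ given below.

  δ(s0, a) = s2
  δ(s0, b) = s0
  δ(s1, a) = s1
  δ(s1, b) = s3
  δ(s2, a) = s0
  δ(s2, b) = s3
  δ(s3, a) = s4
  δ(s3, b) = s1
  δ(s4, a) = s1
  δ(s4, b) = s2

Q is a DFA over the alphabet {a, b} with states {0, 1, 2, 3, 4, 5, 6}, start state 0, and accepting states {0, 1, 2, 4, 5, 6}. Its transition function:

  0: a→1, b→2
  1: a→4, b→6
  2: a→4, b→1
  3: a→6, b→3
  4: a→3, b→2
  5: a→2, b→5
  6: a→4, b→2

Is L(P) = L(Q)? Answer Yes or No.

No

The string aaa is accepted by P but rejected by Q.
So L(P) ≠ L(Q).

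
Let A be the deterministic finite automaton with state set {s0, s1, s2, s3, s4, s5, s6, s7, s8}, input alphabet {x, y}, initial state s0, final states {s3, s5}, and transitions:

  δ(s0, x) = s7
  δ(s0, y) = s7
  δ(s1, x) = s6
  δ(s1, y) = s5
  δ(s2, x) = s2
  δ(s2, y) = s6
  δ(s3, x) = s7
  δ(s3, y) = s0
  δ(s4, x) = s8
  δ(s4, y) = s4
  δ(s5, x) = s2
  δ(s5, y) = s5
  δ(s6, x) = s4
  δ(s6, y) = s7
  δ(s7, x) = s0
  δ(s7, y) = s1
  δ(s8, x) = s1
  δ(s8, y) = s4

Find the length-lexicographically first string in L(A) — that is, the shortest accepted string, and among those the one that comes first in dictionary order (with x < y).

A breadth-first search from s0 reaches an accepting state first via the path s0 → s7 → s1 → s5 on input xyy.
No string of length < 3 is accepted (BFS exhausts all shorter strings without reaching an accepting state), and xyy is the lexicographically least accepting string of length 3.

xyy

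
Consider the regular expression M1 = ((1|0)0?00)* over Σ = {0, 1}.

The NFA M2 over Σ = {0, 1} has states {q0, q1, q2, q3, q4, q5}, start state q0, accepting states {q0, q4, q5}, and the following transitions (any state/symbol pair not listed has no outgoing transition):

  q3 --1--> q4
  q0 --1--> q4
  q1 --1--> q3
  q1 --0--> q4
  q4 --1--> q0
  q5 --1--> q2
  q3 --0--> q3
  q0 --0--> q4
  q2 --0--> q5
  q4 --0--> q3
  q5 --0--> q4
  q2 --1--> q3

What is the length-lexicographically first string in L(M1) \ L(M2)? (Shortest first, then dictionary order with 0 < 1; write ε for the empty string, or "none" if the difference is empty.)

000

The string 000 is accepted by M1 but not by M2.
No shorter string lies in the difference, and 000 is the lexicographically first length-3 string in L(M1) \ L(M2).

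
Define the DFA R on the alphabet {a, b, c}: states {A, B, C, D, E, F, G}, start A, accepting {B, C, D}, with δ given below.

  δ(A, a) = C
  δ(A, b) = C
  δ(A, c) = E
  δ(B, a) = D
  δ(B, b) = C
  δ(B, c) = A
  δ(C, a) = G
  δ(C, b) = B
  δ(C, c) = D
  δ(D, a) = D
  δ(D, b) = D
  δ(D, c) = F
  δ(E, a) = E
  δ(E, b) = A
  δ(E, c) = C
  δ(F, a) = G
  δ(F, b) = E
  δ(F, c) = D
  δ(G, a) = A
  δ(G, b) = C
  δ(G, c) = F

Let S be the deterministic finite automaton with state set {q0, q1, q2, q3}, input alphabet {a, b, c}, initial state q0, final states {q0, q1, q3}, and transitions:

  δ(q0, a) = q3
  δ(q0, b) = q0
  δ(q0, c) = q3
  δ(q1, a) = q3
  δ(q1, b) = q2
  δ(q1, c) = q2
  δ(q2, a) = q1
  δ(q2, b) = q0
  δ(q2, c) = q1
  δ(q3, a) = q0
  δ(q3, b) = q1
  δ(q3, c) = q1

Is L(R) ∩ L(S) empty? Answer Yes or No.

No

The string a is accepted by both R and S.
Hence L(R) ∩ L(S) ≠ ∅.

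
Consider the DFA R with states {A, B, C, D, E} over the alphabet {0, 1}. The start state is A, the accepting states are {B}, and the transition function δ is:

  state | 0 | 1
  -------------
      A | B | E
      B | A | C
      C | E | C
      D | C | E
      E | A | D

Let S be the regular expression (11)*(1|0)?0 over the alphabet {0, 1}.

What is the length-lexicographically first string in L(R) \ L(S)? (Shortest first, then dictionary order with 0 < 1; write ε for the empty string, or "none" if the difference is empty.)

000

The string 000 is accepted by R but not by S.
No shorter string lies in the difference, and 000 is the lexicographically first length-3 string in L(R) \ L(S).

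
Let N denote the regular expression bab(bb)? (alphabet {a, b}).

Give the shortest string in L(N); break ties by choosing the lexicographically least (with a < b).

By inspection of the expression, no string of length less than 3 matches, and bab is the lexicographically first match of length 3.

bab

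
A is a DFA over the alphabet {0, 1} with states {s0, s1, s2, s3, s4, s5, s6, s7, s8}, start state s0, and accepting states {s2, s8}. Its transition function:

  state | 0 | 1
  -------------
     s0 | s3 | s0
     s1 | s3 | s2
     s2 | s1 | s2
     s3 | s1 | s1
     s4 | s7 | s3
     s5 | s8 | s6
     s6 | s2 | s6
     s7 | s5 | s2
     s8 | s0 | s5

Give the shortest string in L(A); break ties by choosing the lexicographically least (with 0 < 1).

A breadth-first search from s0 reaches an accepting state first via the path s0 → s3 → s1 → s2 on input 001.
No string of length < 3 is accepted (BFS exhausts all shorter strings without reaching an accepting state), and 001 is the lexicographically least accepting string of length 3.

001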